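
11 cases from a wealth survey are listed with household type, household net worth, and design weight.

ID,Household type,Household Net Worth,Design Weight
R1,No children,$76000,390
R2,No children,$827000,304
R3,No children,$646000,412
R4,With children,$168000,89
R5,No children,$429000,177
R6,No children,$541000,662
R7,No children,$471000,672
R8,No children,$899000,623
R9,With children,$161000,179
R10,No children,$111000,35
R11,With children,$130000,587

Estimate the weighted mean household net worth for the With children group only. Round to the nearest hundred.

140400

With children rows: R4, R9, R11
Weighted sum = 168000×89 + 161000×179 + 130000×587
  = 14952000 + 28819000 + 76310000 = 120081000
Sum of weights = 89 + 179 + 587 = 855
Weighted mean = 120081000 / 855 = 140445.61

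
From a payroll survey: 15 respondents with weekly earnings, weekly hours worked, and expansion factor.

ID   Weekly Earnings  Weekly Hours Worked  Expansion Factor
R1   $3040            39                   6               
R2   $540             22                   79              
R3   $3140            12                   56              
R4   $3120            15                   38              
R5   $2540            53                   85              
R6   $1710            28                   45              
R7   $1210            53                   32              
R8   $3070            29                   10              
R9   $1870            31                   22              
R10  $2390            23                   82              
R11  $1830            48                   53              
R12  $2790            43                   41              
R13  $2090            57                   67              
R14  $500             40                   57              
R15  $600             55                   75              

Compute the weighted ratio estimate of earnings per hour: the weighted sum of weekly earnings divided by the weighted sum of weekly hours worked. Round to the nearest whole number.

49

Σ wᵢ·y = 1379600
Σ wᵢ·x = 28064
Ratio = 1379600 / 28064 = 49.159065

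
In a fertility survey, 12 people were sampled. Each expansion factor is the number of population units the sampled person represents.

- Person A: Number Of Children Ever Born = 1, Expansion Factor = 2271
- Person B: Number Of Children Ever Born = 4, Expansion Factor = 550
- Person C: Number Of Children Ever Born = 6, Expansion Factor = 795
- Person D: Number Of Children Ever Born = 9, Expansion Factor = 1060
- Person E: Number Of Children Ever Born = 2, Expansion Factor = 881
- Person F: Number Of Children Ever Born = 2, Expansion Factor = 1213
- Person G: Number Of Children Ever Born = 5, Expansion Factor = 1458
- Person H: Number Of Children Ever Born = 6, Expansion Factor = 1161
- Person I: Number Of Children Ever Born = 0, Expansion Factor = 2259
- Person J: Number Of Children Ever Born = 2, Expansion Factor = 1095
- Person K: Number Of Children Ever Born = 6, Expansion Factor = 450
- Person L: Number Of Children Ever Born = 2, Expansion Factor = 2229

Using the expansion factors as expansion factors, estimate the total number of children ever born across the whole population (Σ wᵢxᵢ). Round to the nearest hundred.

46600

Weighted total = 1×2271 + 4×550 + 6×795 + 9×1060 + 2×881 + 2×1213 + 5×1458 + 6×1161 + 0×2259 + 2×1095 + 6×450 + 2×2229
  = 2271 + 2200 + 4770 + 9540 + 1762 + 2426 + 7290 + 6966 + 0 + 2190 + 2700 + 4458 = 46573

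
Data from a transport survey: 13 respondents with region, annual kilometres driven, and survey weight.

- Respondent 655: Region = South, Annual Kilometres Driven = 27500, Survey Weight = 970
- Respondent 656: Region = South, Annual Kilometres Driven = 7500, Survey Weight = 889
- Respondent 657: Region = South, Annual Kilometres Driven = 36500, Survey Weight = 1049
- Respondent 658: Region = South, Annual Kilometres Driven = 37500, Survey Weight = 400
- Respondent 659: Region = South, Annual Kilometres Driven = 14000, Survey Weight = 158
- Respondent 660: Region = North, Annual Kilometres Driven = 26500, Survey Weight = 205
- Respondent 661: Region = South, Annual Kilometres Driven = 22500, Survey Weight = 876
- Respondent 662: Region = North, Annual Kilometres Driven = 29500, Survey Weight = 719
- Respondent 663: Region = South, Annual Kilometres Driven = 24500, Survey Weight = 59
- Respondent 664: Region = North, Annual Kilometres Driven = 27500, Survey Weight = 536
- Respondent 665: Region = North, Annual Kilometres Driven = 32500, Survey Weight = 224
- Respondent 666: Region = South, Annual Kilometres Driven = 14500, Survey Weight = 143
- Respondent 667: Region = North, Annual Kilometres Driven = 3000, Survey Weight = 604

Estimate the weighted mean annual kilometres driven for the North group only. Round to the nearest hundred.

22100

North rows: 660, 662, 664, 665, 667
Weighted sum = 50475000
Sum of weights = 205 + 719 + 536 + 224 + 604 = 2288
Weighted mean = 50475000 / 2288 = 22060.752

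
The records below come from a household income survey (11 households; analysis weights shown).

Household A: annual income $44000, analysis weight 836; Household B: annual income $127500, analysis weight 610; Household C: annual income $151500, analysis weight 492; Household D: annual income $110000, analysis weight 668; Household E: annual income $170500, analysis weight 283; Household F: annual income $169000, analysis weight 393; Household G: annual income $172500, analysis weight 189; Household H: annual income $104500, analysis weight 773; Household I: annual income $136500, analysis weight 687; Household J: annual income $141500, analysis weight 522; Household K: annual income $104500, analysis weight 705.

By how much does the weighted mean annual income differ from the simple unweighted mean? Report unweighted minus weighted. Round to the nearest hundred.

11300

Unweighted sum = 44000 + 127500 + 151500 + 110000 + 170500 + 169000 + 172500 + 104500 + 136500 + 141500 + 104500 = 1432000
Unweighted mean = 1432000 / 11 = 130181.82
Weighted sum = 44000×836 + 127500×610 + 151500×492 + 110000×668 + 170500×283 + 169000×393 + 172500×189 + 104500×773 + 136500×687 + 141500×522 + 104500×705
  = 36784000 + 77775000 + 74538000 + 73480000 + 48251500 + 66417000 + 32602500 + 80778500 + 93775500 + 73863000 + 73672500 = 731937500
Sum of weights = 6158
Weighted mean = 731937500 / 6158 = 118859.61
Difference (unweighted minus weighted) = 11322.205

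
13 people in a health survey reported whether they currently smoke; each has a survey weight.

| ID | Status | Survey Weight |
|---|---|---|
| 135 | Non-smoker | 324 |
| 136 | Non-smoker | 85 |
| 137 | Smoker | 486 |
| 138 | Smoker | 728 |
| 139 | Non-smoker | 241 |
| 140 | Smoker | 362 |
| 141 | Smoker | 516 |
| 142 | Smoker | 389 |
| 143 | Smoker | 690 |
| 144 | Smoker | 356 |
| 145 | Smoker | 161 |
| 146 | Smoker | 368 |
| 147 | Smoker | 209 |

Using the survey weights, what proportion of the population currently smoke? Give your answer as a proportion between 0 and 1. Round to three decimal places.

Sum of weights for 'Smoker' = 486 + 728 + 362 + 516 + 389 + 690 + 356 + 161 + 368 + 209 = 4265
Total weight = 4915
Weighted proportion = 4265 / 4915 = 0.86775178

0.868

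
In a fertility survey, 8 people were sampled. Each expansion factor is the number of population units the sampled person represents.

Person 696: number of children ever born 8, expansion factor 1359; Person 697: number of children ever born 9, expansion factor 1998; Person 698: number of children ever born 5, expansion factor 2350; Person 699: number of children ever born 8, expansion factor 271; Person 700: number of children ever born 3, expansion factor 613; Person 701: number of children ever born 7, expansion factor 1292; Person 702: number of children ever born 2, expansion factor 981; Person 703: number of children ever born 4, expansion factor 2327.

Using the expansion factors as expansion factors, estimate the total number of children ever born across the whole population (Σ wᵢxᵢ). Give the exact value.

Weighted total = 8×1359 + 9×1998 + 5×2350 + 8×271 + 3×613 + 7×1292 + 2×981 + 4×2327
  = 10872 + 17982 + 11750 + 2168 + 1839 + 9044 + 1962 + 9308 = 64925

64925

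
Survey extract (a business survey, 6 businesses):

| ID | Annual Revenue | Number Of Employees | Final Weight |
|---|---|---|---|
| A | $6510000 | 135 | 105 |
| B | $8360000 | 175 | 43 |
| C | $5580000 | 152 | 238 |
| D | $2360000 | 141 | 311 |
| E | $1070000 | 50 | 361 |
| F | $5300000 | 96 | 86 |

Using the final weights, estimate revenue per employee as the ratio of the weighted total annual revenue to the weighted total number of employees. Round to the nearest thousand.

Σ wᵢ·y = 6510000×105 + 8360000×43 + 5580000×238 + 2360000×311 + 1070000×361 + 5300000×86
  = 683550000 + 359480000 + 1328040000 + 733960000 + 386270000 + 455800000 = 3947100000
Σ wᵢ·x = 135×105 + 175×43 + 152×238 + 141×311 + 50×361 + 96×86
  = 128033
Ratio = 3947100000 / 128033 = 30828.771

31000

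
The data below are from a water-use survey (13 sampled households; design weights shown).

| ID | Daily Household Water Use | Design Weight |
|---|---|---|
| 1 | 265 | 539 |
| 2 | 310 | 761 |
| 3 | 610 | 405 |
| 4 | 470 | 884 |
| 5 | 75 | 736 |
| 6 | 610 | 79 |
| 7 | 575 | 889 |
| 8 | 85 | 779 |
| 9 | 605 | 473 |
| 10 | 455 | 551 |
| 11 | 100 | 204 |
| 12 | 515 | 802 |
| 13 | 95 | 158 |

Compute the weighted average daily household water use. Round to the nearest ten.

370

Weighted sum = 2707365
Sum of weights = 7260
Weighted mean = 2707365 / 7260 = 372.91529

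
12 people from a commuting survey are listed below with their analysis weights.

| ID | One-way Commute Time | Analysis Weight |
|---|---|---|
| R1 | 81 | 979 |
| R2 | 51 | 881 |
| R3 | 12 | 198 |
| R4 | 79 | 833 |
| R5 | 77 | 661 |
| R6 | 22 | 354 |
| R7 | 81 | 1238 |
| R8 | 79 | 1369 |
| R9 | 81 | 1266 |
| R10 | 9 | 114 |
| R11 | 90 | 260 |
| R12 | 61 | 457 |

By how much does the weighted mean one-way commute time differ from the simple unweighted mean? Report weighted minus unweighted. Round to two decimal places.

Unweighted sum = 81 + 51 + 12 + 79 + 77 + 22 + 81 + 79 + 81 + 9 + 90 + 61 = 723
Unweighted mean = 723 / 12 = 60.25
Weighted sum = 81×979 + 51×881 + 12×198 + 79×833 + 77×661 + 22×354 + 81×1238 + 79×1369 + 81×1266 + 9×114 + 90×260 + 61×457
  = 79299 + 44931 + 2376 + 65807 + 50897 + 7788 + 100278 + 108151 + 102546 + 1026 + 23400 + 27877 = 614376
Sum of weights = 979 + 881 + 198 + 833 + 661 + 354 + 1238 + 1369 + 1266 + 114 + 260 + 457 = 8610
Weighted mean = 614376 / 8610 = 71.356098
Difference (weighted minus unweighted) = 11.106098

11.11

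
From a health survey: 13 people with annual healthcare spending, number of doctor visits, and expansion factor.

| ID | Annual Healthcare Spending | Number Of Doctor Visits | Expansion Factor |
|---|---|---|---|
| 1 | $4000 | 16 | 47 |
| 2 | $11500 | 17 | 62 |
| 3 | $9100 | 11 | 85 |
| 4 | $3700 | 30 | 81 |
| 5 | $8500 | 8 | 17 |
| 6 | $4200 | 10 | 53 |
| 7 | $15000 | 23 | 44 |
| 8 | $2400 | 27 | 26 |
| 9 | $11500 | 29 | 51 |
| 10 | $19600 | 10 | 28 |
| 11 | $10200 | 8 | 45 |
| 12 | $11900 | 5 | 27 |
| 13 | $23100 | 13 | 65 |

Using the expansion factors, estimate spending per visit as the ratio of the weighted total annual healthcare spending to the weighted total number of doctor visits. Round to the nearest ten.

Σ wᵢ·y = 6480800
Σ wᵢ·x = 10650
Ratio = 6480800 / 10650 = 608.52582

610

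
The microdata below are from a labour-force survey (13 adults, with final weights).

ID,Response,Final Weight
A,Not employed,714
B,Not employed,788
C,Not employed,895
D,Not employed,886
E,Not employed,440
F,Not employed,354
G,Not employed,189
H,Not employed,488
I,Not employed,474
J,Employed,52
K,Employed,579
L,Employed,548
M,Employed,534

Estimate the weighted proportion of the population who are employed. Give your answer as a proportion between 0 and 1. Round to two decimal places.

0.25

Sum of weights for 'Employed' = 52 + 579 + 548 + 534 = 1713
Total weight = 6941
Weighted proportion = 1713 / 6941 = 0.24679441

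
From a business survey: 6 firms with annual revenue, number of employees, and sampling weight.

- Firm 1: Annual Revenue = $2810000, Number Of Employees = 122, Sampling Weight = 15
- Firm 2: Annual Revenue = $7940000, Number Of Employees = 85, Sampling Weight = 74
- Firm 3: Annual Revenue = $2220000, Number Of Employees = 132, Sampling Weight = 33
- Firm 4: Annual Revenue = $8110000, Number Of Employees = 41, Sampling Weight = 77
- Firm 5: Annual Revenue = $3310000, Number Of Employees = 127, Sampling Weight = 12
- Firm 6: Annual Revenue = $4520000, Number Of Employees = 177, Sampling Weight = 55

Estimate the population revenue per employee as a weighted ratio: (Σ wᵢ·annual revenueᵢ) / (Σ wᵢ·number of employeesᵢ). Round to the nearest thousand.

60000

Σ wᵢ·y = 2810000×15 + 7940000×74 + 2220000×33 + 8110000×77 + 3310000×12 + 4520000×55
  = 1615760000
Σ wᵢ·x = 122×15 + 85×74 + 132×33 + 41×77 + 127×12 + 177×55
  = 1830 + 6290 + 4356 + 3157 + 1524 + 9735 = 26892
Ratio = 1615760000 / 26892 = 60083.296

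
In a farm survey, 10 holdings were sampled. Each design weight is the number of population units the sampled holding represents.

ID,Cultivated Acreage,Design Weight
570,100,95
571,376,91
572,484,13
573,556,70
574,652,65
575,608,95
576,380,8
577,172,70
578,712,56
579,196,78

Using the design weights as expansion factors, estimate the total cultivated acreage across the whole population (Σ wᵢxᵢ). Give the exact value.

259308

Weighted total = 100×95 + 376×91 + 484×13 + 556×70 + 652×65 + 608×95 + 380×8 + 172×70 + 712×56 + 196×78
  = 9500 + 34216 + 6292 + 38920 + 42380 + 57760 + 3040 + 12040 + 39872 + 15288 = 259308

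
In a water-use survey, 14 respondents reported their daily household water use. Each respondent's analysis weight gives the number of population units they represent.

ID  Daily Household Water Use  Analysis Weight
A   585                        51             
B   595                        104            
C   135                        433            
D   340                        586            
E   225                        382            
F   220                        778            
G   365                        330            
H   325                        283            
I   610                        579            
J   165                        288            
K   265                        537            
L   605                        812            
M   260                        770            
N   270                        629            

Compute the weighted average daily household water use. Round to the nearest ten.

Weighted sum = 2223250
Sum of weights = 6562
Weighted mean = 2223250 / 6562 = 338.80677

340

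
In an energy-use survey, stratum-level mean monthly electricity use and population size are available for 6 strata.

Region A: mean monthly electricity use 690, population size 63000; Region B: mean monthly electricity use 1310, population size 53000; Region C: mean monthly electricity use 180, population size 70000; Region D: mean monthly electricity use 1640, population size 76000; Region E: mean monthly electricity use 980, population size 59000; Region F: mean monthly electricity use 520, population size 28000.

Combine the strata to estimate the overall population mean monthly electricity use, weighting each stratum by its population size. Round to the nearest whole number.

Σ Nₕ·x̄ₕ = 690×63000 + 1310×53000 + 180×70000 + 1640×76000 + 980×59000 + 520×28000
  = 43470000 + 69430000 + 12600000 + 124640000 + 57820000 + 14560000 = 322520000
Σ Nₕ = 63000 + 53000 + 70000 + 76000 + 59000 + 28000 = 349000
Overall mean = 322520000 / 349000 = 924.12607

924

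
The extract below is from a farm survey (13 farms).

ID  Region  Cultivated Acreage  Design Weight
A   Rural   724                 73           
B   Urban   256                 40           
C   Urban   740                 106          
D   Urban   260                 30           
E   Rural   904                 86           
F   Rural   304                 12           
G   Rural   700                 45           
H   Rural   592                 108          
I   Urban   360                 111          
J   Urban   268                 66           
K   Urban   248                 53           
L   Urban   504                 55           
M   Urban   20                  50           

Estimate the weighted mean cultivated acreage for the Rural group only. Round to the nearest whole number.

709

Rural rows: A, E, F, G, H
Weighted sum = 229680
Sum of weights = 73 + 86 + 12 + 45 + 108 = 324
Weighted mean = 229680 / 324 = 708.88889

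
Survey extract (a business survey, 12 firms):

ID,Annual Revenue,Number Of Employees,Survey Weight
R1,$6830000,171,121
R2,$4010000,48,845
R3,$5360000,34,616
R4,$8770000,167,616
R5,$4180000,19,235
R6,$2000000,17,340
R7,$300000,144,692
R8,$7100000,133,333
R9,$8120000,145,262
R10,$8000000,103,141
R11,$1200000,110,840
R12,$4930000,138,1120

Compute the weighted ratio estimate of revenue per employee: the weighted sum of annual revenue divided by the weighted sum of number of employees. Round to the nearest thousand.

Σ wᵢ·y = 6830000×121 + 4010000×845 + 5360000×616 + 8770000×616 + 4180000×235 + 2000000×340 + 300000×692 + 7100000×333 + 8120000×262 + 8000000×141 + 1200000×840 + 4930000×1120
  = 826430000 + 3388450000 + 3301760000 + 5402320000 + 982300000 + 680000000 + 207600000 + 2364300000 + 2127440000 + 1128000000 + 1008000000 + 5521600000 = 26938200000
Σ wᵢ·x = 171×121 + 48×845 + 34×616 + 167×616 + 19×235 + 17×340 + 144×692 + 133×333 + 145×262 + 103×141 + 110×840 + 138×1120
  = 20691 + 40560 + 20944 + 102872 + 4465 + 5780 + 99648 + 44289 + 37990 + 14523 + 92400 + 154560 = 638722
Ratio = 26938200000 / 638722 = 42175.156

42000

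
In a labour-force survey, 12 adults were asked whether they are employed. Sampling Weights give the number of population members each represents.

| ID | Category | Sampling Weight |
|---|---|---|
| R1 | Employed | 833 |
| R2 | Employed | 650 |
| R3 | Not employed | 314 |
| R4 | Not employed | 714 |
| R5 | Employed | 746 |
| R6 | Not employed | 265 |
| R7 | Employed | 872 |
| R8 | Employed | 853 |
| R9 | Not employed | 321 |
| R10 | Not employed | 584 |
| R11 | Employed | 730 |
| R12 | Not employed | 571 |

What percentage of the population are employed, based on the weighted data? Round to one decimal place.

62.8

Sum of weights for 'Employed' = 833 + 650 + 746 + 872 + 853 + 730 = 4684
Total weight = 833 + 650 + 314 + 714 + 746 + 265 + 872 + 853 + 321 + 584 + 730 + 571 = 7453
Weighted proportion = 4684 / 7453 = 0.62847176 → 62.847176%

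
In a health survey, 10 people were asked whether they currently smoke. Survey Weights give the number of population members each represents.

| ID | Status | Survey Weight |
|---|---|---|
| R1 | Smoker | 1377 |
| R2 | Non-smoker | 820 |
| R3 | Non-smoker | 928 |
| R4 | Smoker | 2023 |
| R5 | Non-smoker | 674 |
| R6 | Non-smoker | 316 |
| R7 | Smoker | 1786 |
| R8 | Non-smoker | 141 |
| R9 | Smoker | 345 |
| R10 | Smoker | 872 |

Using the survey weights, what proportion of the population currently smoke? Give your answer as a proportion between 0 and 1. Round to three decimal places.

0.690

Sum of weights for 'Smoker' = 1377 + 2023 + 1786 + 345 + 872 = 6403
Total weight = 1377 + 820 + 928 + 2023 + 674 + 316 + 1786 + 141 + 345 + 872 = 9282
Weighted proportion = 6403 / 9282 = 0.68982978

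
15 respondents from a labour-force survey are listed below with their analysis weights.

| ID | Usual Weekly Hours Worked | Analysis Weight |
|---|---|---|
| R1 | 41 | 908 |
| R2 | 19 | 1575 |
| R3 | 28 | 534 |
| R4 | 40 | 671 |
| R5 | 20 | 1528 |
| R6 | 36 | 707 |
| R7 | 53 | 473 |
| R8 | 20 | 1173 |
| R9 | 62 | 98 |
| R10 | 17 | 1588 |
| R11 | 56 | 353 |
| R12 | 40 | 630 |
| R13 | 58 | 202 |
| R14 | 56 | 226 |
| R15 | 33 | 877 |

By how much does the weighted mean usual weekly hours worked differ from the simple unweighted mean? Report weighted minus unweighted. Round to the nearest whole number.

-9

Unweighted sum = 579
Unweighted mean = 579 / 15 = 38.6
Weighted sum = 344839
Sum of weights = 11543
Weighted mean = 344839 / 11543 = 29.874296
Difference (weighted minus unweighted) = -8.7257039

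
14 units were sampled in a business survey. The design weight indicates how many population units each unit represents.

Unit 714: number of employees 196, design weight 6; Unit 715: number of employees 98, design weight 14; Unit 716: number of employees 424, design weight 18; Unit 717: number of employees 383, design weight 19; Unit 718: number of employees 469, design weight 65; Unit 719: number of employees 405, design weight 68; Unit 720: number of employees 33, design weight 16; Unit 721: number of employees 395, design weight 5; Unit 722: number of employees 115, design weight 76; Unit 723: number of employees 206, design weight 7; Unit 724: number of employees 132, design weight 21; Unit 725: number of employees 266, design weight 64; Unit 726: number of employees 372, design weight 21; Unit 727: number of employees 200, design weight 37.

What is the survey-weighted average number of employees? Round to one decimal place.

Weighted sum = 123175
Sum of weights = 437
Weighted mean = 123175 / 437 = 281.86499

281.9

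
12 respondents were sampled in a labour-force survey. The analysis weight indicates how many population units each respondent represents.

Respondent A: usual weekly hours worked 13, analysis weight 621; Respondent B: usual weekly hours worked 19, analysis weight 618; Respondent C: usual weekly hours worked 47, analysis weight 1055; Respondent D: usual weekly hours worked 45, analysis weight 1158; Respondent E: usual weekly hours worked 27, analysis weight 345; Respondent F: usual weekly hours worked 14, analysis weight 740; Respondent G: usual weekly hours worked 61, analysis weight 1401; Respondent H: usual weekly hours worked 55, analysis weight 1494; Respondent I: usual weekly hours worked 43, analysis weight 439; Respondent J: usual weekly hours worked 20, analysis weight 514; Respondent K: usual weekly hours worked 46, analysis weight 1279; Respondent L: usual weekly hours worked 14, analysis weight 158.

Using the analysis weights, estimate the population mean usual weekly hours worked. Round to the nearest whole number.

41

Weighted sum = 13×621 + 19×618 + 47×1055 + 45×1158 + 27×345 + 14×740 + 61×1401 + 55×1494 + 43×439 + 20×514 + 46×1279 + 14×158
  = 8073 + 11742 + 49585 + 52110 + 9315 + 10360 + 85461 + 82170 + 18877 + 10280 + 58834 + 2212 = 399019
Sum of weights = 621 + 618 + 1055 + 1158 + 345 + 740 + 1401 + 1494 + 439 + 514 + 1279 + 158 = 9822
Weighted mean = 399019 / 9822 = 40.625025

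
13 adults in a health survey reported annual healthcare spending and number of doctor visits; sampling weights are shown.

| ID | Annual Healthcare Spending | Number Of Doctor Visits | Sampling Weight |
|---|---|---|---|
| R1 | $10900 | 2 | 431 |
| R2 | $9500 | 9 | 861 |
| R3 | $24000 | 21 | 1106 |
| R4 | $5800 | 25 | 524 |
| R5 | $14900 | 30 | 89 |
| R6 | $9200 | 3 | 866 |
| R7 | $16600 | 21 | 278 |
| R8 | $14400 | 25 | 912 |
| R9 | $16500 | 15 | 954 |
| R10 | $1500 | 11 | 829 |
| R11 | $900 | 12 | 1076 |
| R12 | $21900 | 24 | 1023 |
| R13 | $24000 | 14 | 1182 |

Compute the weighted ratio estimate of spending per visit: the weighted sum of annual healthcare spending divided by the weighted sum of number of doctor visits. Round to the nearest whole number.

884

Σ wᵢ·y = 138226100
Σ wᵢ·x = 156284
Ratio = 138226100 / 156284 = 884.45458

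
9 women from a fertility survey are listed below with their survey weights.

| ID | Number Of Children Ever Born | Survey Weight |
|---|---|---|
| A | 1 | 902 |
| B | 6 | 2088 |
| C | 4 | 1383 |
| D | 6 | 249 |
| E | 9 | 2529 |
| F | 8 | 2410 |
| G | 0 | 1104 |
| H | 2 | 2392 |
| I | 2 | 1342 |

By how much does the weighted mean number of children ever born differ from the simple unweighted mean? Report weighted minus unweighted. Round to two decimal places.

0.64

Unweighted sum = 1 + 6 + 4 + 6 + 9 + 8 + 0 + 2 + 2 = 38
Unweighted mean = 38 / 9 = 4.2222222
Weighted sum = 1×902 + 6×2088 + 4×1383 + 6×249 + 9×2529 + 8×2410 + 0×1104 + 2×2392 + 2×1342
  = 902 + 12528 + 5532 + 1494 + 22761 + 19280 + 0 + 4784 + 2684 = 69965
Sum of weights = 902 + 2088 + 1383 + 249 + 2529 + 2410 + 1104 + 2392 + 1342 = 14399
Weighted mean = 69965 / 14399 = 4.859018
Difference (weighted minus unweighted) = 0.63679577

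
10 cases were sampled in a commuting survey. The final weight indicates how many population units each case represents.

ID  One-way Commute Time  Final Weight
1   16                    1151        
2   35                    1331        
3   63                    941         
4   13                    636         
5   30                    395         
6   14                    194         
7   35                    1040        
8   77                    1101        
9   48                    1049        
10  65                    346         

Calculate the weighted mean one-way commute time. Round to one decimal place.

Weighted sum = 16×1151 + 35×1331 + 63×941 + 13×636 + 30×395 + 14×194 + 35×1040 + 77×1101 + 48×1049 + 65×346
  = 18416 + 46585 + 59283 + 8268 + 11850 + 2716 + 36400 + 84777 + 50352 + 22490 = 341137
Sum of weights = 1151 + 1331 + 941 + 636 + 395 + 194 + 1040 + 1101 + 1049 + 346 = 8184
Weighted mean = 341137 / 8184 = 41.683407

41.7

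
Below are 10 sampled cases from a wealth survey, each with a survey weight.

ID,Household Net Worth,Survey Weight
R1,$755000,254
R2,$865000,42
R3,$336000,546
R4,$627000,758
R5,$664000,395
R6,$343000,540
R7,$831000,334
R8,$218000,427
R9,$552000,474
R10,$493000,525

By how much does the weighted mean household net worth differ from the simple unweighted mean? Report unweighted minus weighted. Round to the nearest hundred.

50300

Unweighted sum = 755000 + 865000 + 336000 + 627000 + 664000 + 343000 + 831000 + 218000 + 552000 + 493000 = 5684000
Unweighted mean = 5684000 / 10 = 568400
Weighted sum = 755000×254 + 865000×42 + 336000×546 + 627000×758 + 664000×395 + 343000×540 + 831000×334 + 218000×427 + 552000×474 + 493000×525
  = 2225435000
Sum of weights = 254 + 42 + 546 + 758 + 395 + 540 + 334 + 427 + 474 + 525 = 4295
Weighted mean = 2225435000 / 4295 = 518145.52
Difference (unweighted minus weighted) = 50254.482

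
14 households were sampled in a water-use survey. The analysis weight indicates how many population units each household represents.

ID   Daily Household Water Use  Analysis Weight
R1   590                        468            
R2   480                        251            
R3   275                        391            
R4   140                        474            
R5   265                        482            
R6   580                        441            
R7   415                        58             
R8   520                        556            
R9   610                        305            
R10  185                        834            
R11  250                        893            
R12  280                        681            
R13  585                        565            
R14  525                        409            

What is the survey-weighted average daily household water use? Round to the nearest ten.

Weighted sum = 2566705
Sum of weights = 6808
Weighted mean = 2566705 / 6808 = 377.01307

380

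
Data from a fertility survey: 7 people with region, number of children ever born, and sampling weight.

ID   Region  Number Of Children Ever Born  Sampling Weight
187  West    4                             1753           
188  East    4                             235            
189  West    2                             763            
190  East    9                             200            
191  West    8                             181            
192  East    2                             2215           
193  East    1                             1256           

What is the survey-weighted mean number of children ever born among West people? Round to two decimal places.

3.70

West rows: 187, 189, 191
Weighted sum = 4×1753 + 2×763 + 8×181
  = 9986
Sum of weights = 1753 + 763 + 181 = 2697
Weighted mean = 9986 / 2697 = 3.7026326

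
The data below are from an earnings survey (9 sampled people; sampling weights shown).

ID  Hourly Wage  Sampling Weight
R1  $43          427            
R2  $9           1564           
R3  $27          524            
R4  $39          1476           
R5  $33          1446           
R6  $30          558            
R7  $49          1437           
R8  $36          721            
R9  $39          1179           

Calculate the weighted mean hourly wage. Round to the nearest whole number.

Weighted sum = 43×427 + 9×1564 + 27×524 + 39×1476 + 33×1446 + 30×558 + 49×1437 + 36×721 + 39×1179
  = 18361 + 14076 + 14148 + 57564 + 47718 + 16740 + 70413 + 25956 + 45981 = 310957
Sum of weights = 427 + 1564 + 524 + 1476 + 1446 + 558 + 1437 + 721 + 1179 = 9332
Weighted mean = 310957 / 9332 = 33.321582

33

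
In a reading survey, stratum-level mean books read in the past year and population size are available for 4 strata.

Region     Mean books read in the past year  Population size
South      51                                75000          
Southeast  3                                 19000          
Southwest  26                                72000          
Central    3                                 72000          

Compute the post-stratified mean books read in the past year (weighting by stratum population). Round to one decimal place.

Σ Nₕ·x̄ₕ = 51×75000 + 3×19000 + 26×72000 + 3×72000
  = 3825000 + 57000 + 1872000 + 216000 = 5970000
Σ Nₕ = 75000 + 19000 + 72000 + 72000 = 238000
Overall mean = 5970000 / 238000 = 25.084034

25.1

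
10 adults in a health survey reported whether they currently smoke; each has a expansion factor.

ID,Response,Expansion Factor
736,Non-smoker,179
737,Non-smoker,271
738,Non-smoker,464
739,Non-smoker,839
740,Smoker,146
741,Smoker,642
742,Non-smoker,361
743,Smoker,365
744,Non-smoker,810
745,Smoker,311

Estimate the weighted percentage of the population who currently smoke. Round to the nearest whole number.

Sum of weights for 'Smoker' = 146 + 642 + 365 + 311 = 1464
Total weight = 4388
Weighted proportion = 1464 / 4388 = 0.33363719 → 33.363719%

33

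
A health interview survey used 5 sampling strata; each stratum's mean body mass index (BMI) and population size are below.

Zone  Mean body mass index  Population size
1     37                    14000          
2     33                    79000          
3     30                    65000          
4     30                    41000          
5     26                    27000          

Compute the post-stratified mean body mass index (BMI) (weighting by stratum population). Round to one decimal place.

Σ Nₕ·x̄ₕ = 37×14000 + 33×79000 + 30×65000 + 30×41000 + 26×27000
  = 518000 + 2607000 + 1950000 + 1230000 + 702000 = 7007000
Σ Nₕ = 226000
Overall mean = 7007000 / 226000 = 31.004425

31.0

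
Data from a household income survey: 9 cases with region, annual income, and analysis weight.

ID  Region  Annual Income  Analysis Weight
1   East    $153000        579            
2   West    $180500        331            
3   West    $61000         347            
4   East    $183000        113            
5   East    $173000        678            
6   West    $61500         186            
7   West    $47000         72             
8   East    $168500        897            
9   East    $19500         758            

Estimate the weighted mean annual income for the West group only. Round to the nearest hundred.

West rows: 2, 3, 6, 7
Weighted sum = 180500×331 + 61000×347 + 61500×186 + 47000×72
  = 59745500 + 21167000 + 11439000 + 3384000 = 95735500
Sum of weights = 331 + 347 + 186 + 72 = 936
Weighted mean = 95735500 / 936 = 102281.52

102300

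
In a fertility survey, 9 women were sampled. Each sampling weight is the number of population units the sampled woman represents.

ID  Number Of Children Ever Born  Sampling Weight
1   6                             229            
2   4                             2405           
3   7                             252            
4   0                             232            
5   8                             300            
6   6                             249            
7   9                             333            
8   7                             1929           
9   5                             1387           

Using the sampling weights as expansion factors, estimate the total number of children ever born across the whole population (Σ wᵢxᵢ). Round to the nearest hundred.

Weighted total = 6×229 + 4×2405 + 7×252 + 0×232 + 8×300 + 6×249 + 9×333 + 7×1929 + 5×1387
  = 1374 + 9620 + 1764 + 0 + 2400 + 1494 + 2997 + 13503 + 6935 = 40087

40100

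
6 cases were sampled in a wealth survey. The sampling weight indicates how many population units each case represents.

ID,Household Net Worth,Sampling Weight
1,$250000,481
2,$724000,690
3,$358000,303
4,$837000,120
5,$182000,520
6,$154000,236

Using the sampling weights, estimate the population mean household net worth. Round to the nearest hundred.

Weighted sum = 250000×481 + 724000×690 + 358000×303 + 837000×120 + 182000×520 + 154000×236
  = 120250000 + 499560000 + 108474000 + 100440000 + 94640000 + 36344000 = 959708000
Sum of weights = 2350
Weighted mean = 959708000 / 2350 = 408386.38

408400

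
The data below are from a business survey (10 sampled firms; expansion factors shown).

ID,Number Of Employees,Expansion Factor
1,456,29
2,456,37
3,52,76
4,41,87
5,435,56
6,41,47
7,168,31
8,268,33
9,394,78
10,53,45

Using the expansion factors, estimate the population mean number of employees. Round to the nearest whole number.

Weighted sum = 456×29 + 456×37 + 52×76 + 41×87 + 435×56 + 41×47 + 168×31 + 268×33 + 394×78 + 53×45
  = 13224 + 16872 + 3952 + 3567 + 24360 + 1927 + 5208 + 8844 + 30732 + 2385 = 111071
Sum of weights = 519
Weighted mean = 111071 / 519 = 214.00963

214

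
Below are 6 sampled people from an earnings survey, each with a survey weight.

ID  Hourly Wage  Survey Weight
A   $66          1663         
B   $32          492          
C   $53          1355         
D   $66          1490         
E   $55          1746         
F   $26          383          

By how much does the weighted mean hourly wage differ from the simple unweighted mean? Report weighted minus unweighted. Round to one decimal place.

Unweighted sum = 66 + 32 + 53 + 66 + 55 + 26 = 298
Unweighted mean = 298 / 6 = 49.666667
Weighted sum = 66×1663 + 32×492 + 53×1355 + 66×1490 + 55×1746 + 26×383
  = 401645
Sum of weights = 1663 + 492 + 1355 + 1490 + 1746 + 383 = 7129
Weighted mean = 401645 / 7129 = 56.339599
Difference (weighted minus unweighted) = 6.6729322

6.7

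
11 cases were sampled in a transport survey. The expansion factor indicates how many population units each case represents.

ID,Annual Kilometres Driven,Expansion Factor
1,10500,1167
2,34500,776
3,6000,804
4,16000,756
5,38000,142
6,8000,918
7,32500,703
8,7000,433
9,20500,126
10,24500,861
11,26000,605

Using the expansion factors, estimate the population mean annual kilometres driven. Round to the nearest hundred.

Weighted sum = 10500×1167 + 34500×776 + 6000×804 + 16000×756 + 38000×142 + 8000×918 + 32500×703 + 7000×433 + 20500×126 + 24500×861 + 26000×605
  = 133971500
Sum of weights = 1167 + 776 + 804 + 756 + 142 + 918 + 703 + 433 + 126 + 861 + 605 = 7291
Weighted mean = 133971500 / 7291 = 18374.914

18400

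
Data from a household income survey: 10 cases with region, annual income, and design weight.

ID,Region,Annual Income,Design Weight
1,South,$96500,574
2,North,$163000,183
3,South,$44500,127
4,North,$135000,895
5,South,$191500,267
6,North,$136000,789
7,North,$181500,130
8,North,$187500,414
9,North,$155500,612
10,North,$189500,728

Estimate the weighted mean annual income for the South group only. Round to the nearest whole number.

South rows: 1, 3, 5
Weighted sum = 112173000
Sum of weights = 574 + 127 + 267 = 968
Weighted mean = 112173000 / 968 = 115881.2

115881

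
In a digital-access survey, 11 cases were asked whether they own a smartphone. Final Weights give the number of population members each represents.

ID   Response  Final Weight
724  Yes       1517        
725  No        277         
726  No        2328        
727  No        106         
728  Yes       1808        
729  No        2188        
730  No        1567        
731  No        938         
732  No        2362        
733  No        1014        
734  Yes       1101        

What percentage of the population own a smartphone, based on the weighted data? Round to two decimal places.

Sum of weights for 'Yes' = 1517 + 1808 + 1101 = 4426
Total weight = 15206
Weighted proportion = 4426 / 15206 = 0.29106931 → 29.106931%

29.11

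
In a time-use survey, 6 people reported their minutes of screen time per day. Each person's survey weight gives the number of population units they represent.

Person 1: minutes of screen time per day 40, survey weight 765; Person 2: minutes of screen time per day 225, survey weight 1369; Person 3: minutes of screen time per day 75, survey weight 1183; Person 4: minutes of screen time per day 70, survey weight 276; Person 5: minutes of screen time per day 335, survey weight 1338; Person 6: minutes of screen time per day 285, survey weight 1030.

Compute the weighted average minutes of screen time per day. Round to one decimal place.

Weighted sum = 40×765 + 225×1369 + 75×1183 + 70×276 + 335×1338 + 285×1030
  = 30600 + 308025 + 88725 + 19320 + 448230 + 293550 = 1188450
Sum of weights = 765 + 1369 + 1183 + 276 + 1338 + 1030 = 5961
Weighted mean = 1188450 / 5961 = 199.37091

199.4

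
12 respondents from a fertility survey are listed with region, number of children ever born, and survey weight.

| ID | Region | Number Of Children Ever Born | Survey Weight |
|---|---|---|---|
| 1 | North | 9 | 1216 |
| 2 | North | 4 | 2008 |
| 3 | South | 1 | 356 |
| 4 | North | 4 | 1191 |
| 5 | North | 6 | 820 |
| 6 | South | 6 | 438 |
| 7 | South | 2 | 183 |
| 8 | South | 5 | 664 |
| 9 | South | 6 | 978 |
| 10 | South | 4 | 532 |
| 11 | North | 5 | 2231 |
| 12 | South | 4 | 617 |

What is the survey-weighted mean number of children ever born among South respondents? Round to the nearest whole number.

South rows: 3, 6, 7, 8, 9, 10, 12
Weighted sum = 1×356 + 6×438 + 2×183 + 5×664 + 6×978 + 4×532 + 4×617
  = 356 + 2628 + 366 + 3320 + 5868 + 2128 + 2468 = 17134
Sum of weights = 356 + 438 + 183 + 664 + 978 + 532 + 617 = 3768
Weighted mean = 17134 / 3768 = 4.5472399

5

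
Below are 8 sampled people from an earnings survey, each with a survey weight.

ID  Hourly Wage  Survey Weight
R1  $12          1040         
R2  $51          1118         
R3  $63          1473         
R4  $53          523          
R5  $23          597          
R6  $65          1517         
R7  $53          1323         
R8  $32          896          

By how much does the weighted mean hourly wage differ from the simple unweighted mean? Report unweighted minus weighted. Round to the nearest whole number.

-3

Unweighted sum = 12 + 51 + 63 + 53 + 23 + 65 + 53 + 32 = 352
Unweighted mean = 352 / 8 = 44
Weighted sum = 401143
Sum of weights = 8487
Weighted mean = 401143 / 8487 = 47.265583
Difference (unweighted minus weighted) = -3.2655827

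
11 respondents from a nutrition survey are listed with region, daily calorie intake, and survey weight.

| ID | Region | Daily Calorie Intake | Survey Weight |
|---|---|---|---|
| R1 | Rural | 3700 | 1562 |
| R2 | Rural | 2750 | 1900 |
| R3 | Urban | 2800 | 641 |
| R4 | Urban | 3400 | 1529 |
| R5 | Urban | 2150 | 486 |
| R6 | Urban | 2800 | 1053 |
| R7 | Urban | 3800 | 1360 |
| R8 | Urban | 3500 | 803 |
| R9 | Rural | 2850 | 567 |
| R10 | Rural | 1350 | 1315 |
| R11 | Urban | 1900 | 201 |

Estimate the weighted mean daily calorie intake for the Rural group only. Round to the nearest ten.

Rural rows: R1, R2, R9, R10
Weighted sum = 3700×1562 + 2750×1900 + 2850×567 + 1350×1315
  = 5779400 + 5225000 + 1615950 + 1775250 = 14395600
Sum of weights = 1562 + 1900 + 567 + 1315 = 5344
Weighted mean = 14395600 / 5344 = 2693.7874

2690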